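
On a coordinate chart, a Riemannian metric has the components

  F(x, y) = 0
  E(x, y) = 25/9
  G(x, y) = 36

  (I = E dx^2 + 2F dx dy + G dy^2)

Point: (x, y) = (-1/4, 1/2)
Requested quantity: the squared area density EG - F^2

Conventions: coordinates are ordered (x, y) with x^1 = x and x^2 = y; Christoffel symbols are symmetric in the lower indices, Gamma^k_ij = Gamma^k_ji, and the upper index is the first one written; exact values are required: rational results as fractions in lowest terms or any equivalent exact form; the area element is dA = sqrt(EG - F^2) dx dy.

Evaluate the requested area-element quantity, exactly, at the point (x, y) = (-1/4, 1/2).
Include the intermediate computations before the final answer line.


E = 25/9, F = 0, G = 36; EG - F^2 = 100

Answer: EG - F^2 = 100


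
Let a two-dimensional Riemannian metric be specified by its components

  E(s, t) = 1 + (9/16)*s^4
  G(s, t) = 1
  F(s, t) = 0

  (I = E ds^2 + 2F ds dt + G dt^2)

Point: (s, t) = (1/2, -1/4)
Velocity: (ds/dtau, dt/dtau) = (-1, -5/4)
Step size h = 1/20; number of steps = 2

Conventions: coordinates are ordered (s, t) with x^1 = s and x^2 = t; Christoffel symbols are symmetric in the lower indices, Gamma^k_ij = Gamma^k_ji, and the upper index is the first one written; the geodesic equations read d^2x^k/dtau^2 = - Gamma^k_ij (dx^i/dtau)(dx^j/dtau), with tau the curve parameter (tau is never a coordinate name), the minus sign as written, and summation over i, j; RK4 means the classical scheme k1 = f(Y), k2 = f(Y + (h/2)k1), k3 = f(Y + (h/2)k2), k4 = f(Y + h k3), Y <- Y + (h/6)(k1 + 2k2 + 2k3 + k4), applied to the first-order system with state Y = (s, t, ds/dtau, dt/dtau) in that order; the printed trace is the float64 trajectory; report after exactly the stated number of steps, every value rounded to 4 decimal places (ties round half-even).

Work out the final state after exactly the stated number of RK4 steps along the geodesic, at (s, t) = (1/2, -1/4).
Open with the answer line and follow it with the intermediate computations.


Answer: s = 0.3994, t = -0.3750, ds/dtau = -1.0102, dt/dtau = -1.2500

f(Y) = (ds/dtau, dt/dtau, -Gamma^s_ij Y'^i Y'^j, -Gamma^t_ij Y'^i Y'^j) with the Gammas evaluated at the stage position; h = 0.050000; intermediate values shown to 6 dp
step 0: s = 0.5000, t = -0.2500, ds/dtau = -1.0000, dt/dtau = -1.2500
step 1:
  k1: at (s, t) = (0.500000, -0.250000), (ds/dtau, dt/dtau) = (-1.000000, -1.250000); Gamma_sss = 0.135849, Gamma_sst = 0.000000, Gamma_stt = 0.000000, Gamma_tss = 0.000000, Gamma_tst = 0.000000, Gamma_ttt = 0.000000; k1 = (-1.000000, -1.250000, -0.135849, 0.000000)
  k2: at (s, t) = (0.475000, -0.281250), (ds/dtau, dt/dtau) = (-1.003396, -1.250000); Gamma_sss = 0.117212, Gamma_sst = 0.000000, Gamma_stt = 0.000000, Gamma_tss = 0.000000, Gamma_tst = 0.000000, Gamma_ttt = 0.000000; k2 = (-1.003396, -1.250000, -0.118010, 0.000000)
  k3: at (s, t) = (0.474915, -0.281250), (ds/dtau, dt/dtau) = (-1.002950, -1.250000); Gamma_sss = 0.117151, Gamma_sst = 0.000000, Gamma_stt = 0.000000, Gamma_tss = 0.000000, Gamma_tst = 0.000000, Gamma_ttt = 0.000000; k3 = (-1.002950, -1.250000, -0.117844, 0.000000)
  k4: at (s, t) = (0.449852, -0.312500), (ds/dtau, dt/dtau) = (-1.005892, -1.250000); Gamma_sss = 0.100109, Gamma_sst = 0.000000, Gamma_stt = 0.000000, Gamma_tss = 0.000000, Gamma_tst = 0.000000, Gamma_ttt = 0.000000; k4 = (-1.005892, -1.250000, -0.101292, 0.000000)
  Y <- Y + (h/6)(k1 + 2k2 + 2k3 + k4): s = 0.4498, t = -0.3125, ds/dtau = -1.0059, dt/dtau = -1.2500
step 2:
  k1: at (s, t) = (0.449845, -0.312500), (ds/dtau, dt/dtau) = (-1.005907, -1.250000); Gamma_sss = 0.100104, Gamma_sst = 0.000000, Gamma_stt = 0.000000, Gamma_tss = 0.000000, Gamma_tst = 0.000000, Gamma_ttt = 0.000000; k1 = (-1.005907, -1.250000, -0.101290, 0.000000)
  k2: at (s, t) = (0.424697, -0.343750), (ds/dtau, dt/dtau) = (-1.008439, -1.250000); Gamma_sss = 0.084628, Gamma_sst = 0.000000, Gamma_stt = 0.000000, Gamma_tss = 0.000000, Gamma_tst = 0.000000, Gamma_ttt = 0.000000; k2 = (-1.008439, -1.250000, -0.086063, 0.000000)
  k3: at (s, t) = (0.424634, -0.343750), (ds/dtau, dt/dtau) = (-1.008059, -1.250000); Gamma_sss = 0.084591, Gamma_sst = 0.000000, Gamma_stt = 0.000000, Gamma_tss = 0.000000, Gamma_tst = 0.000000, Gamma_ttt = 0.000000; k3 = (-1.008059, -1.250000, -0.085960, 0.000000)
  k4: at (s, t) = (0.399442, -0.375000), (ds/dtau, dt/dtau) = (-1.010205, -1.250000); Gamma_sss = 0.070687, Gamma_sst = 0.000000, Gamma_stt = 0.000000, Gamma_tss = 0.000000, Gamma_tst = 0.000000, Gamma_ttt = 0.000000; k4 = (-1.010205, -1.250000, -0.072137, 0.000000)
  Y <- Y + (h/6)(k1 + 2k2 + 2k3 + k4): s = 0.3994, t = -0.3750, ds/dtau = -1.0102, dt/dtau = -1.2500


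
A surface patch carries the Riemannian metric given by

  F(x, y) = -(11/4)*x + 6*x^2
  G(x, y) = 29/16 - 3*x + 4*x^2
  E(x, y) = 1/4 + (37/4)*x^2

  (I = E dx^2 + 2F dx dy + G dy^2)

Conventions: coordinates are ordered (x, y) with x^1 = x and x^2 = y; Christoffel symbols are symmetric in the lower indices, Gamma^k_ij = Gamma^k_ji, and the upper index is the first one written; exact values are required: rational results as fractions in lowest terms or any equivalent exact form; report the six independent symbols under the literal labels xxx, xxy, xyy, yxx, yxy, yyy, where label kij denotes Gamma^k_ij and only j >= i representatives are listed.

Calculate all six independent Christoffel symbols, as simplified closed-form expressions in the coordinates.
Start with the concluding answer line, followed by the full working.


Answer: Gamma_xxx = (-2240*x^3 + 1392*x^2 + 589*x)/(64*x^4 + 336*x^3 + 653*x^2 - 48*x + 29), Gamma_xxy = (-1536*x^3 + 1280*x^2 - 264*x)/(64*x^4 + 336*x^3 + 653*x^2 - 48*x + 29), Gamma_xyy = (-1024*x^3 + 1152*x^2 - 752*x + 174)/(64*x^4 + 336*x^3 + 653*x^2 - 48*x + 29), Gamma_yxx = (3552*x^3 + 192*x - 44)/(64*x^4 + 336*x^3 + 653*x^2 - 48*x + 29), Gamma_yxy = (2368*x^3 - 888*x^2 + 64*x - 24)/(64*x^4 + 336*x^3 + 653*x^2 - 48*x + 29), Gamma_yyy = (1536*x^3 - 1280*x^2 + 264*x)/(64*x^4 + 336*x^3 + 653*x^2 - 48*x + 29)

E = 1/4 + (37/4)*x^2; F = -(11/4)*x + 6*x^2; G = 29/16 - 3*x + 4*x^2
Gamma^k_ij = (1/2) g^{kl} (d_i g_jl + d_j g_il - d_l g_ij), with g^inv = (1/(EG-F^2)) [[G, -F], [-F, E]]
first partials: E_x = (37/2)*x, E_y = 0, F_x = -11/4 + 12*x, F_y = 0, G_x = -3 + 8*x, G_y = 0
D = EG - F^2 = 29/64 - (3/4)*x + (653/64)*x^2 + (21/4)*x^3 + x^4
expanded: Gamma^x_xx = (G E_x - 2F F_x + F E_y)/(2D), Gamma^x_xy = (G E_y - F G_x)/(2D), Gamma^x_yy = (2G F_y - G G_x - F G_y)/(2D), Gamma^y_xx = (2E F_x - E E_y - F E_x)/(2D), Gamma^y_xy = (E G_x - F E_y)/(2D), Gamma^y_yy = (E G_y - 2F F_y + F G_x)/(2D); substitute and cancel common factors


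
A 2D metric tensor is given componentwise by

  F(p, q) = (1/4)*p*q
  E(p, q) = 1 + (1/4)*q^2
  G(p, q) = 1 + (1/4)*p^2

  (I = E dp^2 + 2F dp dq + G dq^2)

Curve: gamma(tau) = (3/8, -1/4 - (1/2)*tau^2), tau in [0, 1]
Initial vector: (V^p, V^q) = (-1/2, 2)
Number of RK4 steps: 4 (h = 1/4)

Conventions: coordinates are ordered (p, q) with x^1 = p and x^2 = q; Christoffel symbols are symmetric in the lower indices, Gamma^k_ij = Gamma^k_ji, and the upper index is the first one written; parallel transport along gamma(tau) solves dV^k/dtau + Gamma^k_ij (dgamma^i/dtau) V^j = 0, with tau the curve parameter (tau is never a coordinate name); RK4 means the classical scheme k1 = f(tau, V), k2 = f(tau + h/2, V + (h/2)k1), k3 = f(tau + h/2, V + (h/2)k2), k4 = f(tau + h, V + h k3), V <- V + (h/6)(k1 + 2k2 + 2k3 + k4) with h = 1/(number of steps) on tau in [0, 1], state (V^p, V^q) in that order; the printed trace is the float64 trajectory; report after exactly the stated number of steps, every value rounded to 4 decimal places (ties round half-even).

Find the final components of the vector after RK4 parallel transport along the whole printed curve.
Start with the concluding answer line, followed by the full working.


Answer: V^p = -0.4727, V^q = 1.9792

gamma'(tau) = (0, -tau); f(tau, V)^k = -Gamma^k_ij(gamma(tau)) gamma'^i(tau) V^j; h = 1/4; intermediate values shown to 6 dp
curve data and Christoffel symbols at the stage parameters:
  tau = 0.000000: gamma = (0.375000, -0.250000), gamma' = (0.000000, 0.000000); Gamma_ppp = 0.000000, Gamma_ppq = -0.059480, Gamma_pqq = 0.000000, Gamma_qpp = 0.000000, Gamma_qpq = 0.089219, Gamma_qqq = 0.000000
  tau = 0.125000: gamma = (0.375000, -0.257812), gamma' = (0.000000, -0.125000); Gamma_ppp = 0.000000, Gamma_ppq = -0.061280, Gamma_pqq = 0.000000, Gamma_qpp = 0.000000, Gamma_qpq = 0.089135, Gamma_qqq = 0.000000
  tau = 0.250000: gamma = (0.375000, -0.281250), gamma' = (0.000000, -0.250000); Gamma_ppp = 0.000000, Gamma_ppq = -0.066651, Gamma_pqq = 0.000000, Gamma_qpp = 0.000000, Gamma_qpq = 0.088868, Gamma_qqq = 0.000000
  tau = 0.375000: gamma = (0.375000, -0.320312), gamma' = (0.000000, -0.375000); Gamma_ppp = 0.000000, Gamma_ppq = -0.075488, Gamma_pqq = 0.000000, Gamma_qpp = 0.000000, Gamma_qpq = 0.088376, Gamma_qqq = 0.000000
  tau = 0.500000: gamma = (0.375000, -0.375000), gamma' = (0.000000, -0.500000); Gamma_ppp = 0.000000, Gamma_ppq = -0.087591, Gamma_pqq = 0.000000, Gamma_qpp = 0.000000, Gamma_qpq = 0.087591, Gamma_qqq = 0.000000
  tau = 0.625000: gamma = (0.375000, -0.445312), gamma' = (0.000000, -0.625000); Gamma_ppp = 0.000000, Gamma_ppq = -0.102632, Gamma_pqq = 0.000000, Gamma_qpp = 0.000000, Gamma_qpq = 0.086427, Gamma_qqq = 0.000000
  tau = 0.750000: gamma = (0.375000, -0.531250), gamma' = (0.000000, -0.750000); Gamma_ppp = 0.000000, Gamma_ppq = -0.120115, Gamma_pqq = 0.000000, Gamma_qpp = 0.000000, Gamma_qpq = 0.084787, Gamma_qqq = 0.000000
  tau = 0.875000: gamma = (0.375000, -0.632812), gamma' = (0.000000, -0.875000); Gamma_ppp = 0.000000, Gamma_ppq = -0.139353, Gamma_pqq = 0.000000, Gamma_qpp = 0.000000, Gamma_qpq = 0.082580, Gamma_qqq = 0.000000
  tau = 1.000000: gamma = (0.375000, -0.750000), gamma' = (0.000000, -1.000000); Gamma_ppp = 0.000000, Gamma_ppq = -0.159468, Gamma_pqq = 0.000000, Gamma_qpp = 0.000000, Gamma_qpq = 0.079734, Gamma_qqq = 0.000000
step 0: V^p = -0.5000, V^q = 2.0000
step 1: k1 = (0.000000, 0.000000), k2 = (0.003830, -0.005571), k3 = (0.003826, -0.005566), k4 = (0.008315, -0.011087); V <- V + (h/6)(k1 + 2k2 + 2k3 + k4): V^p = -0.4990, V^q = 1.9986
step 2: k1 = (0.008315, -0.011087), k2 = (0.014097, -0.016503), k3 = (0.014076, -0.016480), k4 = (0.021701, -0.021701); V <- V + (h/6)(k1 + 2k2 + 2k3 + k4): V^p = -0.4954, V^q = 1.9945
step 3: k1 = (0.021697, -0.021697), k2 = (0.031605, -0.026614), k3 = (0.031525, -0.026547), k4 = (0.043920, -0.031002); V <- V + (h/6)(k1 + 2k2 + 2k3 + k4): V^p = -0.4874, V^q = 1.9879
step 4: k1 = (0.043910, -0.030995), k2 = (0.058764, -0.034823), k3 = (0.058538, -0.034689), k4 = (0.075395, -0.037697); V <- V + (h/6)(k1 + 2k2 + 2k3 + k4): V^p = -0.4727, V^q = 1.9792


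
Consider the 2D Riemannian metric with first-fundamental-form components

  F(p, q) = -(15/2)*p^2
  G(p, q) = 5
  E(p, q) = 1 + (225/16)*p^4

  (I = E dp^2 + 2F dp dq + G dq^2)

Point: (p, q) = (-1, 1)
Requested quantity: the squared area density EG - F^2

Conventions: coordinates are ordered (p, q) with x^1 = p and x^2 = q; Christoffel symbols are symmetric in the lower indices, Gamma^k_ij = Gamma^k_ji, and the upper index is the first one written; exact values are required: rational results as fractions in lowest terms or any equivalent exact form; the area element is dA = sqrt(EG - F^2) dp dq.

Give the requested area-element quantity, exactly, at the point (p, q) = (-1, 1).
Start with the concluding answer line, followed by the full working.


Answer: EG - F^2 = 305/16

E = 241/16, F = -15/2, G = 5; EG - F^2 = 305/16


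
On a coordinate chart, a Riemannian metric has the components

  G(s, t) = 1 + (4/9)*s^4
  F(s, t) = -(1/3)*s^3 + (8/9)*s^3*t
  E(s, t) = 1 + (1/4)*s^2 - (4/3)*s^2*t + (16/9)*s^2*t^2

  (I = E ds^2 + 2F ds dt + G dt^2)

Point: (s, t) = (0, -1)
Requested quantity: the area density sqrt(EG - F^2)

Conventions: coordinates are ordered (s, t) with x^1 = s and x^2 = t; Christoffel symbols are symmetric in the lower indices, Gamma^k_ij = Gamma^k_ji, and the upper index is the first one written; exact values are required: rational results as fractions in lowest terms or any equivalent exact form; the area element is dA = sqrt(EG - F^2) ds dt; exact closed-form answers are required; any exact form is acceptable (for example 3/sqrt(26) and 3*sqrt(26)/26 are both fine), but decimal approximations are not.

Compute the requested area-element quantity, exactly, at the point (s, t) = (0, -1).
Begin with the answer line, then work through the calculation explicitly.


Answer: sqrt(EG - F^2) = 1

E = 1, F = 0, G = 1; EG - F^2 = 1


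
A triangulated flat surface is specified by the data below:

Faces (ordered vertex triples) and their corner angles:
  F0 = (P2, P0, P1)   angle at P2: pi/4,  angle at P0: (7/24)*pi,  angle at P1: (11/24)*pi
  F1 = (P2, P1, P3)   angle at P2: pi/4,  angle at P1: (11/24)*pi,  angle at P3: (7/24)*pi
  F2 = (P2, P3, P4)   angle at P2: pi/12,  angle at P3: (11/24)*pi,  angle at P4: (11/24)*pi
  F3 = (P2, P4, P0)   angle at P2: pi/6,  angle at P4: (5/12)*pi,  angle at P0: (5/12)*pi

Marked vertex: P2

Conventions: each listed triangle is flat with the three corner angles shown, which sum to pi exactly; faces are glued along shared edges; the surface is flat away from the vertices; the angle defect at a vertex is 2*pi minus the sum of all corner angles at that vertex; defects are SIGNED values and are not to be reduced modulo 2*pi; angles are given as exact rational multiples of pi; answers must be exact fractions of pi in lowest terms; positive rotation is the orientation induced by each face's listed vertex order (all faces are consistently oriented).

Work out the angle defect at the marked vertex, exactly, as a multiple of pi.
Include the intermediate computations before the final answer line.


Sum of corner angles at P2: (3/4)*pi
defect = 2*pi - (3/4)*pi

Answer: defect(P2) = (5/4)*pi


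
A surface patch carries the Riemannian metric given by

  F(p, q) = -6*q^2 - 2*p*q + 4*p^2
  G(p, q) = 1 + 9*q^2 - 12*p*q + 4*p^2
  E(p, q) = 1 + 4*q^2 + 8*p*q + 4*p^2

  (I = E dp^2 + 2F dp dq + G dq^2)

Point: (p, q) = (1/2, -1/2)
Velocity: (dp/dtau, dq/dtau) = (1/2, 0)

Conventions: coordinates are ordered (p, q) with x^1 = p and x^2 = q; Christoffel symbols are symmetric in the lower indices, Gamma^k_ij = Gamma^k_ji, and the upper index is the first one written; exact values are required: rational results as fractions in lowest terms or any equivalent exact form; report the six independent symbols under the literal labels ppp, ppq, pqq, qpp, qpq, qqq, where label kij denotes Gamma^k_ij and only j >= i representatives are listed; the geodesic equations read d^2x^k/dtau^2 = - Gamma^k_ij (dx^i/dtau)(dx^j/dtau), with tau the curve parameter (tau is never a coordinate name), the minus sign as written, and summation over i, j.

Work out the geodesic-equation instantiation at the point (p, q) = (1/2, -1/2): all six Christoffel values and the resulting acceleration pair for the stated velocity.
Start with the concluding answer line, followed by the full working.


Answer: Gamma_ppp = 0, Gamma_ppq = 0, Gamma_pqq = 0, Gamma_qpp = 20/29, Gamma_qpq = 20/29, Gamma_qqq = -30/29; accelerations (d^2p/dtau^2, d^2q/dtau^2) = (0, -5/29)

E = 1, F = 0, G = 29/4 at the point
E_p = 0, E_q = 0, F_p = 5, F_q = 5, G_p = 10, G_q = -15
EG - F^2 = 29/4;  g^inv = (4/29) * [[29/4, 0], [0, 1]]
first-kind symbols [ij,l] = (1/2)(d_i g_jl + d_j g_il - d_l g_ij): [pp,p] = E_p/2 = 0, [pp,q] = F_p - E_q/2 = 5, [pq,p] = E_q/2 = 0, [pq,q] = G_p/2 = 5, [qq,p] = F_q - G_p/2 = 0, [qq,q] = G_q/2 = -15/2
Gamma^p_ij = (G*[ij,p] - F*[ij,q])/(EG - F^2), Gamma^q_ij = (E*[ij,q] - F*[ij,p])/(EG - F^2)
Gamma_ppp = 0, Gamma_ppq = 0, Gamma_pqq = 0, Gamma_qpp = 20/29, Gamma_qpq = 20/29, Gamma_qqq = -30/29
d^2p/dtau^2 = -(Gamma_ppp*(1/2)^2 + 2*Gamma_ppq*(1/2)*(0) + Gamma_pqq*(0)^2) = 0
d^2q/dtau^2 = -(Gamma_qpp*(1/2)^2 + 2*Gamma_qpq*(1/2)*(0) + Gamma_qqq*(0)^2) = -5/29


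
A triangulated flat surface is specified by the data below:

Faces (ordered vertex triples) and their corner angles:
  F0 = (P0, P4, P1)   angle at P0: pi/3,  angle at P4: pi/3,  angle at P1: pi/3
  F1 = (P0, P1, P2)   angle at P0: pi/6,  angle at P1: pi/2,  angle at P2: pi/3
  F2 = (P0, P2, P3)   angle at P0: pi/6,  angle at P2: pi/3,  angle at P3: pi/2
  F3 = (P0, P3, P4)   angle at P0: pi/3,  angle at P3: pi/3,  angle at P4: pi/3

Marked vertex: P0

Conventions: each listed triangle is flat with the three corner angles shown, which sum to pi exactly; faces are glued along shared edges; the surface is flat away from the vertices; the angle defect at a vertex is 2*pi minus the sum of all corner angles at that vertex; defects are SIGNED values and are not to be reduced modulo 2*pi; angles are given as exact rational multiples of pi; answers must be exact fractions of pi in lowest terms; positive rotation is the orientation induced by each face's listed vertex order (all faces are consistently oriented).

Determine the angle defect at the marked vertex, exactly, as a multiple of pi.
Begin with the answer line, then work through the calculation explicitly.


Answer: defect(P0) = pi

Sum of corner angles at P0: pi
defect = 2*pi - pi


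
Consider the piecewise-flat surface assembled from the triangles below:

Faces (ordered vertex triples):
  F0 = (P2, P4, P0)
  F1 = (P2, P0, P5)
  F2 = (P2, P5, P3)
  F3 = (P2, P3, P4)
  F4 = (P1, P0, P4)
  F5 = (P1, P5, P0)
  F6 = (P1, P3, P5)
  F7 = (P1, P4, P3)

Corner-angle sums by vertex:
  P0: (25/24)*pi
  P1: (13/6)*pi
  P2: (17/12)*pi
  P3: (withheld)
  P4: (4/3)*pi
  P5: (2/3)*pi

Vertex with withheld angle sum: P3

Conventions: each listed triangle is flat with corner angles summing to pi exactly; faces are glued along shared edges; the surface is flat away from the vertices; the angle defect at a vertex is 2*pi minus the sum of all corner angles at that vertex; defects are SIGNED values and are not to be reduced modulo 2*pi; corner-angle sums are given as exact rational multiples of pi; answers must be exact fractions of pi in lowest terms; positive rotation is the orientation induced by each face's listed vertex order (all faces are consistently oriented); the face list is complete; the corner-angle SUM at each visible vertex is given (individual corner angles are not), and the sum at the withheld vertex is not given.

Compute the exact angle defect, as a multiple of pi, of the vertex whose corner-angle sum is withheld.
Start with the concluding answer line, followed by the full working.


Answer: defect(P3) = (5/8)*pi

V = 6, E = 12, F = 8; chi = V - E + F = 2
Gauss-Bonnet: total defect = 2*pi*chi = 4*pi; visible defects sum to (27/8)*pi


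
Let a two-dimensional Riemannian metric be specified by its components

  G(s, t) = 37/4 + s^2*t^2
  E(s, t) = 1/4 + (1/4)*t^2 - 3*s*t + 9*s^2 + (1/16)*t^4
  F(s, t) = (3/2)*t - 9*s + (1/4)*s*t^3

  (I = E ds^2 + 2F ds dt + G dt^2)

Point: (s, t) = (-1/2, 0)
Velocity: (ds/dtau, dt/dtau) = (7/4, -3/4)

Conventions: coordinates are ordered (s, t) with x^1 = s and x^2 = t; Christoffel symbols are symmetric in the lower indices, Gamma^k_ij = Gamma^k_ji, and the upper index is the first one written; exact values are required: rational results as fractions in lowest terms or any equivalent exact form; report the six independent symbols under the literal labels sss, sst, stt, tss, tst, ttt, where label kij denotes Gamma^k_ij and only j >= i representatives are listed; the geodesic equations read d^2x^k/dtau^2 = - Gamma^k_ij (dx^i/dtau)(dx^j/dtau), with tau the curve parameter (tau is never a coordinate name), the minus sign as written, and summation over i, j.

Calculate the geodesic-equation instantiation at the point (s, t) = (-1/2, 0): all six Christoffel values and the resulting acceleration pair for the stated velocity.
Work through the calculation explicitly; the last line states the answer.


E = 5/2, F = 9/2, G = 37/4 at the point
E_s = -9, E_t = 3/2, F_s = -9, F_t = 3/2, G_s = 0, G_t = 0
EG - F^2 = 23/8;  g^inv = (8/23) * [[37/4, -9/2], [-9/2, 5/2]]
first-kind symbols [ij,l] = (1/2)(d_i g_jl + d_j g_il - d_l g_ij): [ss,s] = E_s/2 = -9/2, [ss,t] = F_s - E_t/2 = -39/4, [st,s] = E_t/2 = 3/4, [st,t] = G_s/2 = 0, [tt,s] = F_t - G_s/2 = 3/2, [tt,t] = G_t/2 = 0
Gamma^s_ij = (G*[ij,s] - F*[ij,t])/(EG - F^2), Gamma^t_ij = (E*[ij,t] - F*[ij,s])/(EG - F^2)
Gamma_sss = 18/23, Gamma_sst = 111/46, Gamma_stt = 111/23, Gamma_tss = -33/23, Gamma_tst = -27/23, Gamma_ttt = -54/23
d^2s/dtau^2 = -(Gamma_sss*(7/4)^2 + 2*Gamma_sst*(7/4)*(-3/4) + Gamma_stt*(-3/4)^2) = 225/184
d^2t/dtau^2 = -(Gamma_tss*(7/4)^2 + 2*Gamma_tst*(7/4)*(-3/4) + Gamma_ttt*(-3/4)^2) = 969/368

Answer: Gamma_sss = 18/23, Gamma_sst = 111/46, Gamma_stt = 111/23, Gamma_tss = -33/23, Gamma_tst = -27/23, Gamma_ttt = -54/23; accelerations (d^2s/dtau^2, d^2t/dtau^2) = (225/184, 969/368)


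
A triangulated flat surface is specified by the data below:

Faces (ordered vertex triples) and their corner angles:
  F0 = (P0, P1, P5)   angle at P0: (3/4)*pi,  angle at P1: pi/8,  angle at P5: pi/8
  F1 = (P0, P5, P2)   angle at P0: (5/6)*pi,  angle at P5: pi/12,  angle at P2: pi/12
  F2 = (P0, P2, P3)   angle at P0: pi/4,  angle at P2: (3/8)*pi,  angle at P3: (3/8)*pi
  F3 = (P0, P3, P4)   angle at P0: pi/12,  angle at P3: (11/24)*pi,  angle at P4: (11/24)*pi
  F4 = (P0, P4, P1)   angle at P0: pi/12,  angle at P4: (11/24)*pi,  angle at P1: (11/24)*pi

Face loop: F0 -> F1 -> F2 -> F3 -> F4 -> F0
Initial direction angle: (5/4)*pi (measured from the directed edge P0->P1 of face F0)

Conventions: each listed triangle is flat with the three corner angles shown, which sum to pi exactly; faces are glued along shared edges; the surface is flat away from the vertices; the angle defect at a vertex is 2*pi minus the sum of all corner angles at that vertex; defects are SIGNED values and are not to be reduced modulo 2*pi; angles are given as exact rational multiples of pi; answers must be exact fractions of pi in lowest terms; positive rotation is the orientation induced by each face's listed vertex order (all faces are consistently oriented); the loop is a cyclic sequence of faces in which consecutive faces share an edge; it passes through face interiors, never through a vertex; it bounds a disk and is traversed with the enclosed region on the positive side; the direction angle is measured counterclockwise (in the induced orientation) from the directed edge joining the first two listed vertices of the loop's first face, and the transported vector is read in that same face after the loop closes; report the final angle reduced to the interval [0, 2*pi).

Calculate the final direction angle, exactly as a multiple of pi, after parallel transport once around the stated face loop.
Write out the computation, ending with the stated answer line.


enclosed vertex P0: corner angles sum to 2*pi, defect = 2*pi - 2*pi = 0
transport around the loop rotates by the sum of enclosed defects; add to the initial angle mod 2*pi
final angle = (5/4)*pi + 0 = (5/4)*pi (mod 2*pi)

Answer: final direction angle = (5/4)*pi


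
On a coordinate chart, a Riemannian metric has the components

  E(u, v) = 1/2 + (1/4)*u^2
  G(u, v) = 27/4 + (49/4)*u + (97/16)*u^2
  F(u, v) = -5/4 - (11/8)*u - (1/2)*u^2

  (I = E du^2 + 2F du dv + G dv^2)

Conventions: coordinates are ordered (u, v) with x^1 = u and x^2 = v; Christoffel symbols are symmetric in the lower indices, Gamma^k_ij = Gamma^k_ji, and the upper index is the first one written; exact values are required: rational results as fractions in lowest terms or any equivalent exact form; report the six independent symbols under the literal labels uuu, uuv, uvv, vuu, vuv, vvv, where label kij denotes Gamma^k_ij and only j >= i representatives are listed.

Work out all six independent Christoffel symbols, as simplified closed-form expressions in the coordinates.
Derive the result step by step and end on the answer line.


E = 1/2 + (1/4)*u^2; F = -5/4 - (11/8)*u - (1/2)*u^2; G = 27/4 + (49/4)*u + (97/16)*u^2
Gamma^k_ij = (1/2) g^{kl} (d_i g_jl + d_j g_il - d_l g_ij), with g^inv = (1/(EG-F^2)) [[G, -F], [-F, E]]
first partials: E_u = (1/2)*u, E_v = 0, F_u = -11/8 - u, F_v = 0, G_u = 49/4 + (97/8)*u, G_v = 0
D = EG - F^2 = 29/16 + (43/16)*u + (101/64)*u^2 + (27/16)*u^3 + (81/64)*u^4
expanded: Gamma^u_uu = (G E_u - 2F F_u + F E_v)/(2D), Gamma^u_uv = (G E_v - F G_u)/(2D), Gamma^u_vv = (2G F_v - G G_u - F G_v)/(2D), Gamma^v_uu = (2E F_u - E E_v - F E_u)/(2D), Gamma^v_uv = (E G_u - F E_v)/(2D), Gamma^v_vv = (E G_v - 2F F_v + F G_u)/(2D); substitute and cancel common factors

Answer: Gamma_uuu = (65*u^3 + 64*u^2 - 93*u - 110)/(81*u^4 + 108*u^3 + 101*u^2 + 172*u + 116), Gamma_uuv = (388*u^3 + 1459*u^2 + 2048*u + 980)/(162*u^4 + 216*u^3 + 202*u^2 + 344*u + 232), Gamma_uvv = (-9409*u^3 - 28518*u^2 - 29684*u - 10584)/(324*u^4 + 432*u^3 + 404*u^2 + 688*u + 464), Gamma_vuu = (-8*u^3 - 12*u - 44)/(81*u^4 + 108*u^3 + 101*u^2 + 172*u + 116), Gamma_vuv = (97*u^3 + 98*u^2 + 194*u + 196)/(81*u^4 + 108*u^3 + 101*u^2 + 172*u + 116), Gamma_vvv = (-388*u^3 - 1459*u^2 - 2048*u - 980)/(162*u^4 + 216*u^3 + 202*u^2 + 344*u + 232)


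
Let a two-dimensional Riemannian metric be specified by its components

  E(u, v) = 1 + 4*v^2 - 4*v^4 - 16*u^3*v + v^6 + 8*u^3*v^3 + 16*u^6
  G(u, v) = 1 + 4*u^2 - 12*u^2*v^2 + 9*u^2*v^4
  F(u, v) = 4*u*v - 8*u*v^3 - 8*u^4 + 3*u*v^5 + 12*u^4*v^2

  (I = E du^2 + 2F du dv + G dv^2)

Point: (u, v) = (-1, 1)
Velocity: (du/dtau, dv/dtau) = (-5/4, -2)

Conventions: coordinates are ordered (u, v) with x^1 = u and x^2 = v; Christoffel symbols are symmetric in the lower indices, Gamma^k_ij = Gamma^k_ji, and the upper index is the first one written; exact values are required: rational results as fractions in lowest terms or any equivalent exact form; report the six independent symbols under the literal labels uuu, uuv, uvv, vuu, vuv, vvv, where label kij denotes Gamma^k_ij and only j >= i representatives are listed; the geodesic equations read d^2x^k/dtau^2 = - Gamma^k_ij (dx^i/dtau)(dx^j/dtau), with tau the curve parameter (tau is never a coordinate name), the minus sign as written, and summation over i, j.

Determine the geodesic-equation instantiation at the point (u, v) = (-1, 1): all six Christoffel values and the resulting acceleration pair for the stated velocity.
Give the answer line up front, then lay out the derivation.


Answer: Gamma_uuu = -20/9, Gamma_uuv = -5/27, Gamma_uvv = 10/9, Gamma_vuu = -4/9, Gamma_vuv = -1/27, Gamma_vvv = 2/9; accelerations (d^2u/dtau^2, d^2v/dtau^2) = (-5/108, -1/108)

E = 26, F = 5, G = 2 at the point
E_u = -120, E_v = -10, F_u = -17, F_v = 29, G_u = -2, G_v = 12
EG - F^2 = 27;  g^inv = (1/27) * [[2, -5], [-5, 26]]
first-kind symbols [ij,l] = (1/2)(d_i g_jl + d_j g_il - d_l g_ij): [uu,u] = E_u/2 = -60, [uu,v] = F_u - E_v/2 = -12, [uv,u] = E_v/2 = -5, [uv,v] = G_u/2 = -1, [vv,u] = F_v - G_u/2 = 30, [vv,v] = G_v/2 = 6
Gamma^u_ij = (G*[ij,u] - F*[ij,v])/(EG - F^2), Gamma^v_ij = (E*[ij,v] - F*[ij,u])/(EG - F^2)
Gamma_uuu = -20/9, Gamma_uuv = -5/27, Gamma_uvv = 10/9, Gamma_vuu = -4/9, Gamma_vuv = -1/27, Gamma_vvv = 2/9
d^2u/dtau^2 = -(Gamma_uuu*(-5/4)^2 + 2*Gamma_uuv*(-5/4)*(-2) + Gamma_uvv*(-2)^2) = -5/108
d^2v/dtau^2 = -(Gamma_vuu*(-5/4)^2 + 2*Gamma_vuv*(-5/4)*(-2) + Gamma_vvv*(-2)^2) = -1/108


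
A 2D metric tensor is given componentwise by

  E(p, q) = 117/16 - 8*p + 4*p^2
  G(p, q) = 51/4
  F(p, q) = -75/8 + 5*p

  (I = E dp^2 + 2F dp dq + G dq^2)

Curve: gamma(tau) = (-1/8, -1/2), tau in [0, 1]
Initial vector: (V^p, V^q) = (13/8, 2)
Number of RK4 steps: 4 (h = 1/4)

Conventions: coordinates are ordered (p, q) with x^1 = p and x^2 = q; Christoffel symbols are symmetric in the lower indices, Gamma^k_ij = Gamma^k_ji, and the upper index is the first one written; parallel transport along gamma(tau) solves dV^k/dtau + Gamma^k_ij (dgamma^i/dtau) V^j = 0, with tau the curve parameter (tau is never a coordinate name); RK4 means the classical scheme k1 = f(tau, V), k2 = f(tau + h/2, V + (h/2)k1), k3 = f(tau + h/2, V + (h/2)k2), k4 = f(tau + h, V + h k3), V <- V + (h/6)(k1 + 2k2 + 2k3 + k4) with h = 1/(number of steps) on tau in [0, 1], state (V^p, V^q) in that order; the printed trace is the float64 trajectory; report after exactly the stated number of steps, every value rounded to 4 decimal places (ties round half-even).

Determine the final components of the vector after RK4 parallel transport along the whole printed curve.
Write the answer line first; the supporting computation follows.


Answer: V^p = 1.6250, V^q = 2.0000

gamma'(tau) = (0, 0); f(tau, V)^k = -Gamma^k_ij(gamma(tau)) gamma'^i(tau) V^j; h = 1/4; intermediate values shown to 6 dp
curve data and Christoffel symbols at the stage parameters:
  tau = 0.000000: gamma = (-0.125000, -0.500000), gamma' = (0.000000, 0.000000); Gamma_ppp = -1.087558, Gamma_ppq = 0.000000, Gamma_pqq = 0.000000, Gamma_qpp = -0.460829, Gamma_qpq = 0.000000, Gamma_qqq = 0.000000
  tau = 0.125000: gamma = (-0.125000, -0.500000), gamma' = (0.000000, 0.000000); Gamma_ppp = -1.087558, Gamma_ppq = 0.000000, Gamma_pqq = 0.000000, Gamma_qpp = -0.460829, Gamma_qpq = 0.000000, Gamma_qqq = 0.000000
  tau = 0.250000: gamma = (-0.125000, -0.500000), gamma' = (0.000000, 0.000000); Gamma_ppp = -1.087558, Gamma_ppq = 0.000000, Gamma_pqq = 0.000000, Gamma_qpp = -0.460829, Gamma_qpq = 0.000000, Gamma_qqq = 0.000000
  tau = 0.375000: gamma = (-0.125000, -0.500000), gamma' = (0.000000, 0.000000); Gamma_ppp = -1.087558, Gamma_ppq = 0.000000, Gamma_pqq = 0.000000, Gamma_qpp = -0.460829, Gamma_qpq = 0.000000, Gamma_qqq = 0.000000
  tau = 0.500000: gamma = (-0.125000, -0.500000), gamma' = (0.000000, 0.000000); Gamma_ppp = -1.087558, Gamma_ppq = 0.000000, Gamma_pqq = 0.000000, Gamma_qpp = -0.460829, Gamma_qpq = 0.000000, Gamma_qqq = 0.000000
  tau = 0.625000: gamma = (-0.125000, -0.500000), gamma' = (0.000000, 0.000000); Gamma_ppp = -1.087558, Gamma_ppq = 0.000000, Gamma_pqq = 0.000000, Gamma_qpp = -0.460829, Gamma_qpq = 0.000000, Gamma_qqq = 0.000000
  tau = 0.750000: gamma = (-0.125000, -0.500000), gamma' = (0.000000, 0.000000); Gamma_ppp = -1.087558, Gamma_ppq = 0.000000, Gamma_pqq = 0.000000, Gamma_qpp = -0.460829, Gamma_qpq = 0.000000, Gamma_qqq = 0.000000
  tau = 0.875000: gamma = (-0.125000, -0.500000), gamma' = (0.000000, 0.000000); Gamma_ppp = -1.087558, Gamma_ppq = 0.000000, Gamma_pqq = 0.000000, Gamma_qpp = -0.460829, Gamma_qpq = 0.000000, Gamma_qqq = 0.000000
  tau = 1.000000: gamma = (-0.125000, -0.500000), gamma' = (0.000000, 0.000000); Gamma_ppp = -1.087558, Gamma_ppq = 0.000000, Gamma_pqq = 0.000000, Gamma_qpp = -0.460829, Gamma_qpq = 0.000000, Gamma_qqq = 0.000000
step 0: V^p = 1.6250, V^q = 2.0000
step 1: k1 = (0.000000, 0.000000), k2 = (0.000000, 0.000000), k3 = (0.000000, 0.000000), k4 = (0.000000, 0.000000); V <- V + (h/6)(k1 + 2k2 + 2k3 + k4): V^p = 1.6250, V^q = 2.0000
step 2: k1 = (0.000000, 0.000000), k2 = (0.000000, 0.000000), k3 = (0.000000, 0.000000), k4 = (0.000000, 0.000000); V <- V + (h/6)(k1 + 2k2 + 2k3 + k4): V^p = 1.6250, V^q = 2.0000
step 3: k1 = (0.000000, 0.000000), k2 = (0.000000, 0.000000), k3 = (0.000000, 0.000000), k4 = (0.000000, 0.000000); V <- V + (h/6)(k1 + 2k2 + 2k3 + k4): V^p = 1.6250, V^q = 2.0000
step 4: k1 = (0.000000, 0.000000), k2 = (0.000000, 0.000000), k3 = (0.000000, 0.000000), k4 = (0.000000, 0.000000); V <- V + (h/6)(k1 + 2k2 + 2k3 + k4): V^p = 1.6250, V^q = 2.0000


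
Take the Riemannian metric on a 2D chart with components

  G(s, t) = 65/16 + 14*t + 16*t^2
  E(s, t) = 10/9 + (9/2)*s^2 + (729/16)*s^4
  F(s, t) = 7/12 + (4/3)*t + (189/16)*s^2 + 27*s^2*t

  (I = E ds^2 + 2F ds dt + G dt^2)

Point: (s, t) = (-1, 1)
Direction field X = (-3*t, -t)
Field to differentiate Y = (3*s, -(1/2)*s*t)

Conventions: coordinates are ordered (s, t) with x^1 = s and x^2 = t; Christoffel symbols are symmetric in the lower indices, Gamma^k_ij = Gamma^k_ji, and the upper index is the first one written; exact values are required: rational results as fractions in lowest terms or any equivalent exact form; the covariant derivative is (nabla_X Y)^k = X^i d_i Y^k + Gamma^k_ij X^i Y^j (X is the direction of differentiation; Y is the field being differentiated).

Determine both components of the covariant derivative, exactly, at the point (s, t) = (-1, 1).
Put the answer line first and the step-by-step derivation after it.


Answer: (nabla_X Y)^s = -23514/1213, (nabla_X Y)^t = -45064/6065

E = 7369/144, F = 1955/48, G = 545/16 at the point
E_s = -765/4, E_t = 0, F_s = -621/8, F_t = 85/3, G_s = 0, G_t = 46
EG - F^2 = 6065/72;  g^inv = (72/6065) * [[545/16, -1955/48], [-1955/48, 7369/144]]
first-kind symbols [ij,l] = (1/2)(d_i g_jl + d_j g_il - d_l g_ij): [ss,s] = E_s/2 = -765/8, [ss,t] = F_s - E_t/2 = -621/8, [st,s] = E_t/2 = 0, [st,t] = G_s/2 = 0, [tt,s] = F_t - G_s/2 = 85/3, [tt,t] = G_t/2 = 23
Gamma^s_ij = (G*[ij,s] - F*[ij,t])/(EG - F^2), Gamma^t_ij = (E*[ij,t] - F*[ij,s])/(EG - F^2)
Gamma_sss = -1377/1213, Gamma_sst = 0, Gamma_stt = 408/1213, Gamma_tss = -5589/6065, Gamma_tst = 0, Gamma_ttt = 1656/6065
X = (-3, -1), Y = (-3, 1/2) at the point


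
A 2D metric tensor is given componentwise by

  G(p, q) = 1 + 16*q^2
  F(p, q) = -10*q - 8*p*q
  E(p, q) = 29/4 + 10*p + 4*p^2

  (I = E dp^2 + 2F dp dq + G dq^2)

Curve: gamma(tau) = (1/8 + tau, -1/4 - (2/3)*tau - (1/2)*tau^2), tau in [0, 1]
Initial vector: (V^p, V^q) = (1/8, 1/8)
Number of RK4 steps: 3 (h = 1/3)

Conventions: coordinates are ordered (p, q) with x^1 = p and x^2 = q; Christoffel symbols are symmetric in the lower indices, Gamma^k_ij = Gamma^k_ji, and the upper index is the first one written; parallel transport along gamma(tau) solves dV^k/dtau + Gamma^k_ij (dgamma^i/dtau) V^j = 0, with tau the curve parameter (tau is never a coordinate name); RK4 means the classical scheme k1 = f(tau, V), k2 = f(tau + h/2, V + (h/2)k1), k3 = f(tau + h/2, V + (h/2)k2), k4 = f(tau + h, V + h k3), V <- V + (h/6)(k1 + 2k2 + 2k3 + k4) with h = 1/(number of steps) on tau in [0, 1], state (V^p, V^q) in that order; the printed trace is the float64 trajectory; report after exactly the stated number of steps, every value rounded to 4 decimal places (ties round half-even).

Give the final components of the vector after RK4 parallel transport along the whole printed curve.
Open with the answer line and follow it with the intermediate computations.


Answer: V^p = 0.0306, V^q = 0.0619

gamma'(tau) = (1, -2/3 - tau); f(tau, V)^k = -Gamma^k_ij(gamma(tau)) gamma'^i(tau) V^j; h = 1/3; intermediate values shown to 6 dp
curve data and Christoffel symbols at the stage parameters:
  tau = 0.000000: gamma = (0.125000, -0.250000), gamma' = (1.000000, -0.666667); Gamma_ppp = 0.575163, Gamma_ppq = 0.000000, Gamma_pqq = -1.150327, Gamma_qpp = 0.209150, Gamma_qpq = 0.000000, Gamma_qqq = -0.418301
  tau = 0.166667: gamma = (0.291667, -0.375000), gamma' = (1.000000, -0.833333); Gamma_ppp = 0.483397, Gamma_ppq = 0.000000, Gamma_pqq = -0.966794, Gamma_qpp = 0.235166, Gamma_qpq = 0.000000, Gamma_qqq = -0.470332
  tau = 0.333333: gamma = (0.458333, -0.527778), gamma' = (1.000000, -1.000000); Gamma_ppp = 0.398901, Gamma_ppq = 0.000000, Gamma_pqq = -0.797802, Gamma_qpp = 0.246475, Gamma_qpq = 0.000000, Gamma_qqq = -0.492951
  tau = 0.500000: gamma = (0.625000, -0.708333), gamma' = (1.000000, -1.166667); Gamma_ppp = 0.324812, Gamma_ppq = 0.000000, Gamma_pqq = -0.649624, Gamma_qpp = 0.245414, Gamma_qpq = 0.000000, Gamma_qqq = -0.490827
  tau = 0.666667: gamma = (0.791667, -0.916667), gamma' = (1.000000, -1.333333); Gamma_ppp = 0.262441, Gamma_ppq = 0.000000, Gamma_pqq = -0.524883, Gamma_qpp = 0.235662, Gamma_qpq = 0.000000, Gamma_qqq = -0.471323
  tau = 0.833333: gamma = (0.958333, -1.152778), gamma' = (1.000000, -1.500000); Gamma_ppp = 0.211479, Gamma_ppq = 0.000000, Gamma_pqq = -0.422958, Gamma_qpp = 0.220790, Gamma_qpq = 0.000000, Gamma_qqq = -0.441579
  tau = 1.000000: gamma = (1.125000, -1.416667), gamma' = (1.000000, -1.666667); Gamma_ppp = 0.170637, Gamma_ppq = 0.000000, Gamma_pqq = -0.341275, Gamma_qpp = 0.203567, Gamma_qpq = 0.000000, Gamma_qqq = -0.407135
step 0: V^p = 0.1250, V^q = 0.1250
step 1: k1 = (-0.167756, -0.061002), k2 = (-0.139426, -0.067829), k3 = (-0.140791, -0.068493), k4 = (-0.112653, -0.069606); V <- V + (h/6)(k1 + 2k2 + 2k3 + k4): V^p = 0.0783, V^q = 0.1026
step 2: k1 = (-0.113081, -0.069871), k2 = (-0.088239, -0.066669), k3 = (-0.089988, -0.067991), k4 = (-0.068614, -0.061613); V <- V + (h/6)(k1 + 2k2 + 2k3 + k4): V^p = 0.0484, V^q = 0.0803
step 3: k1 = (-0.068918, -0.061886), k2 = (-0.052225, -0.054524), k3 = (-0.053592, -0.055951), k4 = (-0.040292, -0.048067); V <- V + (h/6)(k1 + 2k2 + 2k3 + k4): V^p = 0.0306, V^q = 0.0619


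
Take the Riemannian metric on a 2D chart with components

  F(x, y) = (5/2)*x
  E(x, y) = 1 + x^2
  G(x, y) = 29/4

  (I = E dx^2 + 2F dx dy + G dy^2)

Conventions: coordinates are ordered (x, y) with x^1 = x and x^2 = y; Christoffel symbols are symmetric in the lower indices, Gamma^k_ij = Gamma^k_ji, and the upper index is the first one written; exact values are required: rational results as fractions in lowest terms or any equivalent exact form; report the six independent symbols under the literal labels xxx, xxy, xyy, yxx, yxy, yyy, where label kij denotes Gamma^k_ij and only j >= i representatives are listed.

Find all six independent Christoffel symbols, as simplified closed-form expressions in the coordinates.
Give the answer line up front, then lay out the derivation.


Answer: Gamma_xxx = 4*x/(4*x^2 + 29), Gamma_xxy = 0, Gamma_xyy = 0, Gamma_yxx = 10/(4*x^2 + 29), Gamma_yxy = 0, Gamma_yyy = 0

E = 1 + x^2; F = (5/2)*x; G = 29/4
Gamma^k_ij = (1/2) g^{kl} (d_i g_jl + d_j g_il - d_l g_ij), with g^inv = (1/(EG-F^2)) [[G, -F], [-F, E]]
first partials: E_x = 2*x, E_y = 0, F_x = 5/2, F_y = 0, G_x = 0, G_y = 0
D = EG - F^2 = 29/4 + x^2
expanded: Gamma^x_xx = (G E_x - 2F F_x + F E_y)/(2D), Gamma^x_xy = (G E_y - F G_x)/(2D), Gamma^x_yy = (2G F_y - G G_x - F G_y)/(2D), Gamma^y_xx = (2E F_x - E E_y - F E_x)/(2D), Gamma^y_xy = (E G_x - F E_y)/(2D), Gamma^y_yy = (E G_y - 2F F_y + F G_x)/(2D); substitute and cancel common factors


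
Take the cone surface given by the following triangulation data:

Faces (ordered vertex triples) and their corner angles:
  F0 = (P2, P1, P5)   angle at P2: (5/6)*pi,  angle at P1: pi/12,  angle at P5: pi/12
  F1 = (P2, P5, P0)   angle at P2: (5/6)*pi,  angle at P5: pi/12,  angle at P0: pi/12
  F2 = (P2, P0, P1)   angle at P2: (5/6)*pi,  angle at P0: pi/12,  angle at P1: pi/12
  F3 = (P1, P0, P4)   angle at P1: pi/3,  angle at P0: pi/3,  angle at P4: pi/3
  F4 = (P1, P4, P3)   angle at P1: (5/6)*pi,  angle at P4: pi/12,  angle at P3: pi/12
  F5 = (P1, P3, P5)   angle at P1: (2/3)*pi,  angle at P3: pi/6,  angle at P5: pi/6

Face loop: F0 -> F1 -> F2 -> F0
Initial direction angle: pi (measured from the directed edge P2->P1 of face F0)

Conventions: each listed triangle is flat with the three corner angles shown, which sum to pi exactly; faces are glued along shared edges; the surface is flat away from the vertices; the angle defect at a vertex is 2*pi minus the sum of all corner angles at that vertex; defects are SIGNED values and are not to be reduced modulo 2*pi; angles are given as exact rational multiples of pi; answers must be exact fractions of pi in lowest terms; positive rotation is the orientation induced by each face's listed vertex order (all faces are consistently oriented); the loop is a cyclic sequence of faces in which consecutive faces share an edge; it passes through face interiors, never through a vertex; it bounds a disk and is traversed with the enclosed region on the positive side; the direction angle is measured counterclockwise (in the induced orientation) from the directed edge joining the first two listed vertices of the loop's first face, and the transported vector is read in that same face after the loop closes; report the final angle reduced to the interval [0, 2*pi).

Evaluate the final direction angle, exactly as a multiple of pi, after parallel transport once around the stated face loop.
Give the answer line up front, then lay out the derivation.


Answer: final direction angle = pi/2

enclosed vertex P2: corner angles sum to (5/2)*pi, defect = 2*pi - (5/2)*pi = -pi/2
transport around the loop rotates by the sum of enclosed defects; add to the initial angle mod 2*pi
final angle = pi - pi/2 = pi/2 (mod 2*pi)


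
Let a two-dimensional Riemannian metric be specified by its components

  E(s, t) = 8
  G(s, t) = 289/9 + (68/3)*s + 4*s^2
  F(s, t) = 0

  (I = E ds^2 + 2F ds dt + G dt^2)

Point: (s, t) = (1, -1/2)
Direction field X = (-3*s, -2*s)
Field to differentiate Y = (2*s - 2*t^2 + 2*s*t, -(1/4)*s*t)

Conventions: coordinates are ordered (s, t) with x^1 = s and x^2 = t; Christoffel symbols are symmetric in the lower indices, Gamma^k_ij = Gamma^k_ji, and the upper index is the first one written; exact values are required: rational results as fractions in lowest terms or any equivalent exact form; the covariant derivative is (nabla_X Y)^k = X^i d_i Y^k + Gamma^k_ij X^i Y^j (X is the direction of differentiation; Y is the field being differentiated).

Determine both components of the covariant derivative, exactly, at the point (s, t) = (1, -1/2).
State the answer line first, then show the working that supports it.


Answer: (nabla_X Y)^s = -505/48, (nabla_X Y)^t = -43/184

E = 8, F = 0, G = 529/9 at the point
E_s = 0, E_t = 0, F_s = 0, F_t = 0, G_s = 92/3, G_t = 0
EG - F^2 = 4232/9;  g^inv = (9/4232) * [[529/9, 0], [0, 8]]
first-kind symbols [ij,l] = (1/2)(d_i g_jl + d_j g_il - d_l g_ij): [ss,s] = E_s/2 = 0, [ss,t] = F_s - E_t/2 = 0, [st,s] = E_t/2 = 0, [st,t] = G_s/2 = 46/3, [tt,s] = F_t - G_s/2 = -46/3, [tt,t] = G_t/2 = 0
Gamma^s_ij = (G*[ij,s] - F*[ij,t])/(EG - F^2), Gamma^t_ij = (E*[ij,t] - F*[ij,s])/(EG - F^2)
Gamma_sss = 0, Gamma_sst = 0, Gamma_stt = -23/12, Gamma_tss = 0, Gamma_tst = 6/23, Gamma_ttt = 0
X = (-3, -2), Y = (1/2, 1/8) at the point
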